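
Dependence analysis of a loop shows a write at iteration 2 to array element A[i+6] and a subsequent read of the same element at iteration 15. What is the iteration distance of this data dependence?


Distance = read iteration - write iteration
= 15 - 2 = 13

13


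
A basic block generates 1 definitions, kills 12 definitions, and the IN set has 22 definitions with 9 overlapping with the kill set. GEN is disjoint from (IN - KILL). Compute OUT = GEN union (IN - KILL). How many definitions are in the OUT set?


IN - KILL: 22 - 9 = 13 surviving definitions
OUT = GEN + surviving = 1 + 13 = 14

14


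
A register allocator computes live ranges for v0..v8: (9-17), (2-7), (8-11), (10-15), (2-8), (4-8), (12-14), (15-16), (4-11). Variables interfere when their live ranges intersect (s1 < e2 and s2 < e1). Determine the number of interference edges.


Check all pairs for overlapping intervals.
Two intervals (s1,e1) and (s2,e2) overlap if s1 < e2 and s2 < e1.
v0 (9-17) vs v1..v8: overlaps v2, v3, v6, v7, v8 -> 5
v1 (2-7) vs v2..v8: overlaps v4, v5, v8 -> 3
v2 (8-11) vs v3..v8: overlaps v3, v8 -> 2
v3 (10-15) vs v4..v8: overlaps v6, v8 -> 2
v4 (2-8) vs v5..v8: overlaps v5, v8 -> 2
v5 (4-8) vs v6..v8: overlaps v8 -> 1
v6 (12-14) vs v7..v8: overlaps none -> 0
v7 (15-16) vs v8: overlaps none -> 0
Total overlapping pairs = 5 + 3 + 2 + 2 + 2 + 1 + 0 + 0 = 15

15


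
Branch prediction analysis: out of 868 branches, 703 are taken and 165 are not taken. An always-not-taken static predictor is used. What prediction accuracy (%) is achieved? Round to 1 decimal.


Predictor: always-not-taken
Correct predictions = 165
Accuracy = 165 / 868 * 100 = 19.0%

19.0


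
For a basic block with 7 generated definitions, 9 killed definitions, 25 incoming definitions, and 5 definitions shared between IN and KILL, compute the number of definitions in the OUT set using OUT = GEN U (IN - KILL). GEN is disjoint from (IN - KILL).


IN - KILL: 25 - 5 = 20 surviving definitions
OUT = GEN + surviving = 7 + 20 = 27

27


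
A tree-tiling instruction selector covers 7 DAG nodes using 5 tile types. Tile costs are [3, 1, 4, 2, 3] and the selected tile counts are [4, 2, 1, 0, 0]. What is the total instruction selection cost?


Total cost = sum(count_i * cost_i)
= 4*3 + 2*1 + 1*4 + 0*2 + 0*3
= 18

18


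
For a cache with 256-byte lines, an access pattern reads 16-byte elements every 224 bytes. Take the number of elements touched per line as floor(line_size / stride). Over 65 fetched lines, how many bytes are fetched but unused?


Elements per line = floor(256 / 224) = 1
Bytes used per line = 1 * 16 = 16
Wasted per line = 256 - 16 = 240
Total wasted = 240 * 65 = 15600

15600


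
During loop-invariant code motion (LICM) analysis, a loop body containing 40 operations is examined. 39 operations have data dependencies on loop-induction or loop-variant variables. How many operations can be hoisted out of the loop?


Invariant candidates = total - loop-dependent
= 40 - 39 = 1

1


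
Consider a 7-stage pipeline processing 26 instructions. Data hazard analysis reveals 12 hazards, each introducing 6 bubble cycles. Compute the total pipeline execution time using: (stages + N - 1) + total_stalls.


Base cycles = 7 + 26 - 1 = 32
Total stalls = 12 * 6 = 72
Total = 32 + 72 = 104

104


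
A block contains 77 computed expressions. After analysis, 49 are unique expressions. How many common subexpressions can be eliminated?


CSE count = total expressions - unique expressions
= 77 - 49 = 28

28


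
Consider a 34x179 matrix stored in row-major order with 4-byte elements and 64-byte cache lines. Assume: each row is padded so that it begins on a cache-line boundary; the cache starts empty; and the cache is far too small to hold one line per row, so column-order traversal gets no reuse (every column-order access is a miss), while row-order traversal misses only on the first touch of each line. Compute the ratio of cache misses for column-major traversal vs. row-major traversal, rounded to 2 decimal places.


Each row occupies 179 * 4 = 716 bytes and starts on a line boundary, so it spans ceil(716 / 64) = 12 cache lines.
Row-major traversal misses (one per line touched): 34 * ceil(179 * 4 / 64) = 408
Column-major traversal misses (no reuse, every access misses): 34 * 179 = 6086
Ratio = 6086 / 408 = 14.92

14.92


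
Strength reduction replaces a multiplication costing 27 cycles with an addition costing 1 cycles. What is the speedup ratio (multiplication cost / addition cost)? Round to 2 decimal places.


Ratio = mult_cost / add_cost = 27 / 1 = 27.0

27.0


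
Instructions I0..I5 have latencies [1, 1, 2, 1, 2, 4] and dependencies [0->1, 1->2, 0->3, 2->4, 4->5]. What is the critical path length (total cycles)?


Compute longest path through dependency graph: dist(Ik) = max over predecessors of dist + latency(Ik).
dist(I0) = latency 1 = 1
dist(I1) = dist(I0) + 1 = 1 + 1 = 2
dist(I2) = dist(I1) + 2 = 2 + 2 = 4
dist(I3) = dist(I0) + 1 = 1 + 1 = 2
dist(I4) = dist(I2) + 2 = 4 + 2 = 6
dist(I5) = dist(I4) + 4 = 6 + 4 = 10
Critical path = max dist = 10

10


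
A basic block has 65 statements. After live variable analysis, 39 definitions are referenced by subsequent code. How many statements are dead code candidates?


Dead code = total statements - live definitions
= 65 - 39 = 26

26


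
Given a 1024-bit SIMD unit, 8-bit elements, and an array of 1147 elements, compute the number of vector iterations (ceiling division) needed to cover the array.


Width = 1024 / 8 = 128 elements per vector op
Iterations = ceil(1147 / 128) = 9

9


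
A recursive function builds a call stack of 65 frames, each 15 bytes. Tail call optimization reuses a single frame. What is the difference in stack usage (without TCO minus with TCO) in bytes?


Without TCO: 65 * 15 = 975 bytes
With TCO: reuse 1 frame = 15 bytes
Savings = 975 - 15 = 960

960


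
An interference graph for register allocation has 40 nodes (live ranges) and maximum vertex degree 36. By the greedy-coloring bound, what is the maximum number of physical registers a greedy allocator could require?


Greedy coloring never needs more than (max_degree + 1) colors: when coloring a vertex, at most max_degree neighbors are already colored.
Upper bound = 36 + 1 = 37

37


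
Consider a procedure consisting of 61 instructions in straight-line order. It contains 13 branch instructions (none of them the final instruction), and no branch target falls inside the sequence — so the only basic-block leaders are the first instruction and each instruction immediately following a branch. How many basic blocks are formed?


With no in-sequence branch targets, the leaders are the first instruction plus the instruction after each branch.
Number of basic blocks = branches + 1
= 13 + 1 = 14

14


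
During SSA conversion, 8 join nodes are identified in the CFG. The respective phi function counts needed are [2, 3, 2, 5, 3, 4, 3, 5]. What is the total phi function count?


Total phi functions = sum of phi functions at each join node
= 2 + 3 + 2 + 5 + 3 + 4 + 3 + 5 = 27

27


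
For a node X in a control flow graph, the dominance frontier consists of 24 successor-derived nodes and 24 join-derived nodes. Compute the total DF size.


DF(X) = direct successor contributions + join point contributions
= 24 + 24 = 48

48


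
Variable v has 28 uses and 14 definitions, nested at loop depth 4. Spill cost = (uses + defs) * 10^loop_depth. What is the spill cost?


uses + defs = 28 + 14 = 42
10^4 = 10000
Spill cost = 42 * 10000 = 420000

420000


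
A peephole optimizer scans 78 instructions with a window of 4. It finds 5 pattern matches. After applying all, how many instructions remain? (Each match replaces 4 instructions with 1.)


Each match removes 3 instructions.
Total removed = 5 * 3 = 15
Remaining = 78 - 15 = 63

63


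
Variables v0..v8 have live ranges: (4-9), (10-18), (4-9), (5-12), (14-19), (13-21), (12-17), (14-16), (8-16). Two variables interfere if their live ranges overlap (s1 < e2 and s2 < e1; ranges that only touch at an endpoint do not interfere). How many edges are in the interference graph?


Check all pairs for overlapping intervals.
Two intervals (s1,e1) and (s2,e2) overlap if s1 < e2 and s2 < e1.
v0 (4-9) vs v1..v8: overlaps v2, v3, v8 -> 3
v1 (10-18) vs v2..v8: overlaps v3, v4, v5, v6, v7, v8 -> 6
v2 (4-9) vs v3..v8: overlaps v3, v8 -> 2
v3 (5-12) vs v4..v8: overlaps v8 -> 1
v4 (14-19) vs v5..v8: overlaps v5, v6, v7, v8 -> 4
v5 (13-21) vs v6..v8: overlaps v6, v7, v8 -> 3
v6 (12-17) vs v7..v8: overlaps v7, v8 -> 2
v7 (14-16) vs v8: overlaps v8 -> 1
Total overlapping pairs = 3 + 6 + 2 + 1 + 4 + 3 + 2 + 1 = 22

22


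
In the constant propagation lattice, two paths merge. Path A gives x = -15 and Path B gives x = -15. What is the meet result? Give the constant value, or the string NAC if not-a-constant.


Meet operation: if both paths give the same constant, result is that constant; if they differ, result is NAC (not-a-constant).
Path A: -15, Path B: -15 -> equal
Result: constant -> -15

-15


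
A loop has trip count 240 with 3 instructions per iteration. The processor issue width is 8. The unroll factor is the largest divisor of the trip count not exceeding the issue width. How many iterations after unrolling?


Largest divisor of 240 <= 8 is 8
New iterations = 240 / 8 = 30

30


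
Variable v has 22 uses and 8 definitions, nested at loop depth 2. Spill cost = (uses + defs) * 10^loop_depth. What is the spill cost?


uses + defs = 22 + 8 = 30
10^2 = 100
Spill cost = 30 * 100 = 3000

3000


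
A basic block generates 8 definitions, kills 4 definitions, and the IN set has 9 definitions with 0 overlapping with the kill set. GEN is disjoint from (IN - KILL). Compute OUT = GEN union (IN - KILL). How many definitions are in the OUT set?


IN - KILL: 9 - 0 = 9 surviving definitions
OUT = GEN + surviving = 8 + 9 = 17

17


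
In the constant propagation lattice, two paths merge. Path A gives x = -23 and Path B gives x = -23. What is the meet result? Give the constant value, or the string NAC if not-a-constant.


Meet operation: if both paths give the same constant, result is that constant; if they differ, result is NAC (not-a-constant).
Path A: -23, Path B: -23 -> equal
Result: constant -> -23

-23


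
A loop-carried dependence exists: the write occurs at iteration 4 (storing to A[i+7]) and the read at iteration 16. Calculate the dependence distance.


Distance = read iteration - write iteration
= 16 - 4 = 12

12


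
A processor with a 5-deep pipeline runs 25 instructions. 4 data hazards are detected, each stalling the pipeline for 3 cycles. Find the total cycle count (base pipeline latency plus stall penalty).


Base cycles = 5 + 25 - 1 = 29
Total stalls = 4 * 3 = 12
Total = 29 + 12 = 41

41


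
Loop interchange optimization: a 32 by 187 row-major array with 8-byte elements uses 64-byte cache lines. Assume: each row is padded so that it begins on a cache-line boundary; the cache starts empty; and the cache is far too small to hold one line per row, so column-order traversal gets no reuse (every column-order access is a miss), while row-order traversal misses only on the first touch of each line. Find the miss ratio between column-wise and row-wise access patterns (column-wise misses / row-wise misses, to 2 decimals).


Each row occupies 187 * 8 = 1496 bytes and starts on a line boundary, so it spans ceil(1496 / 64) = 24 cache lines.
Row-major traversal misses (one per line touched): 32 * ceil(187 * 8 / 64) = 768
Column-major traversal misses (no reuse, every access misses): 32 * 187 = 5984
Ratio = 5984 / 768 = 7.79

7.79


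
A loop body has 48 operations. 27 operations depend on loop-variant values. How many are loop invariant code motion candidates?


Invariant candidates = total - loop-dependent
= 48 - 27 = 21

21


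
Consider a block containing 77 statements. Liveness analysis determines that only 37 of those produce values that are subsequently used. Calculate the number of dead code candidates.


Dead code = total statements - live definitions
= 77 - 37 = 40

40


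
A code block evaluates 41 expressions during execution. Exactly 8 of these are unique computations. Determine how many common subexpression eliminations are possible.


CSE count = total expressions - unique expressions
= 41 - 8 = 33

33


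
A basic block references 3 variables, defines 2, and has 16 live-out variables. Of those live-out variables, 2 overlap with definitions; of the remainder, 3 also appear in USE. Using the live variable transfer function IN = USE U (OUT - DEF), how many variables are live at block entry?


OUT - DEF: 16 - 2 = 14
|IN| = |USE| + |OUT - DEF| - |USE ∩ (OUT - DEF)| = 3 + 14 - 3 = 14

14


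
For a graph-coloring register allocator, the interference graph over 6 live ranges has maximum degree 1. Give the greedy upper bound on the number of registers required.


Greedy coloring never needs more than (max_degree + 1) colors: when coloring a vertex, at most max_degree neighbors are already colored.
Upper bound = 1 + 1 = 2

2


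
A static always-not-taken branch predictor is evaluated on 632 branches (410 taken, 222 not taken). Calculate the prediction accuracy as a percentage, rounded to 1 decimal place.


Predictor: always-not-taken
Correct predictions = 222
Accuracy = 222 / 632 * 100 = 35.1%

35.1


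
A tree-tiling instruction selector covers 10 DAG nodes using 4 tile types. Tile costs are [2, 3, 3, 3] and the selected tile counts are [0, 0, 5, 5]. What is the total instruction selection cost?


Total cost = sum(count_i * cost_i)
= 0*2 + 0*3 + 5*3 + 5*3
= 30

30


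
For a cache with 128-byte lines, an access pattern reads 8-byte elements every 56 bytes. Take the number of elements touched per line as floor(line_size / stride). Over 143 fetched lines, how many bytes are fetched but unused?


Elements per line = floor(128 / 56) = 2
Bytes used per line = 2 * 8 = 16
Wasted per line = 128 - 16 = 112
Total wasted = 112 * 143 = 16016

16016


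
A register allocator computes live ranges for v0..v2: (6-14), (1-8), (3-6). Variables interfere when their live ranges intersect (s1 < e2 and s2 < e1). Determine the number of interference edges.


Check all pairs for overlapping intervals.
Two intervals (s1,e1) and (s2,e2) overlap if s1 < e2 and s2 < e1.
v0 (6-14) vs v1..v2: overlaps v1 -> 1
v1 (1-8) vs v2: overlaps v2 -> 1
Total overlapping pairs = 1 + 1 = 2

2


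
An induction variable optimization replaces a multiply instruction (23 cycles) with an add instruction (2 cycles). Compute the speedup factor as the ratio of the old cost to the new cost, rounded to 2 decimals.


Ratio = mult_cost / add_cost = 23 / 2 = 11.5

11.5


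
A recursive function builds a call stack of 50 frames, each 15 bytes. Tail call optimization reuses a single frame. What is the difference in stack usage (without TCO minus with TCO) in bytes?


Without TCO: 50 * 15 = 750 bytes
With TCO: reuse 1 frame = 15 bytes
Savings = 750 - 15 = 735

735


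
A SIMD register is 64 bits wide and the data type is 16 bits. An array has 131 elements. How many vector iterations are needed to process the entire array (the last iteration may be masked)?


Width = 64 / 16 = 4 elements per vector op
Iterations = ceil(131 / 4) = 33

33


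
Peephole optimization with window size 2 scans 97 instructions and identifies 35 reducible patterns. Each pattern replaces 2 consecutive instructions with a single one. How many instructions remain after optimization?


Each match removes 1 instructions.
Total removed = 35 * 1 = 35
Remaining = 97 - 35 = 62

62


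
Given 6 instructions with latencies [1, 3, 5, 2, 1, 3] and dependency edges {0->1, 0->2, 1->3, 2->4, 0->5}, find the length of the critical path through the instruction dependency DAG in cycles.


Compute longest path through dependency graph: dist(Ik) = max over predecessors of dist + latency(Ik).
dist(I0) = latency 1 = 1
dist(I1) = dist(I0) + 3 = 1 + 3 = 4
dist(I2) = dist(I0) + 5 = 1 + 5 = 6
dist(I3) = dist(I1) + 2 = 4 + 2 = 6
dist(I4) = dist(I2) + 1 = 6 + 1 = 7
dist(I5) = dist(I0) + 3 = 1 + 3 = 4
Critical path = max dist = 7

7


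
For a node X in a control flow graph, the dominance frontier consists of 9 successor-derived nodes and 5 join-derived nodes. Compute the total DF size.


DF(X) = direct successor contributions + join point contributions
= 9 + 5 = 14

14


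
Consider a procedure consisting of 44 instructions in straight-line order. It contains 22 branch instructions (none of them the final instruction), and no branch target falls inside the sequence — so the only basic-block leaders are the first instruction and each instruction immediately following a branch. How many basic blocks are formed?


With no in-sequence branch targets, the leaders are the first instruction plus the instruction after each branch.
Number of basic blocks = branches + 1
= 22 + 1 = 23

23


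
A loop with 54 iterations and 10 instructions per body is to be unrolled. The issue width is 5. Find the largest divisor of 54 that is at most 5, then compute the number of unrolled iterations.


Largest divisor of 54 <= 5 is 3
New iterations = 54 / 3 = 18

18


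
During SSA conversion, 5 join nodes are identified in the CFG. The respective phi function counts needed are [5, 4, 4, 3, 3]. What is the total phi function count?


Total phi functions = sum of phi functions at each join node
= 5 + 4 + 4 + 3 + 3 = 19

19


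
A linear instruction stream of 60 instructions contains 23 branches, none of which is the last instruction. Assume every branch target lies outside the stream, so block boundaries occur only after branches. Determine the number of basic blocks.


With no in-sequence branch targets, the leaders are the first instruction plus the instruction after each branch.
Number of basic blocks = branches + 1
= 23 + 1 = 24

24


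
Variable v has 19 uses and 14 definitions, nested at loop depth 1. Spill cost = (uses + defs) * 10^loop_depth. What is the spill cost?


uses + defs = 19 + 14 = 33
10^1 = 10
Spill cost = 33 * 10 = 330

330


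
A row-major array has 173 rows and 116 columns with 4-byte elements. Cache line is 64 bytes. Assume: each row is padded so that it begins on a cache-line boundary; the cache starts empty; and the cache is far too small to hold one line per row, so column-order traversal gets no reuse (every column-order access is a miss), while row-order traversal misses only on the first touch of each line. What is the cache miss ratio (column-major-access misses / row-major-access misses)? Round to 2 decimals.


Each row occupies 116 * 4 = 464 bytes and starts on a line boundary, so it spans ceil(464 / 64) = 8 cache lines.
Row-major traversal misses (one per line touched): 173 * ceil(116 * 4 / 64) = 1384
Column-major traversal misses (no reuse, every access misses): 173 * 116 = 20068
Ratio = 20068 / 1384 = 14.5

14.5


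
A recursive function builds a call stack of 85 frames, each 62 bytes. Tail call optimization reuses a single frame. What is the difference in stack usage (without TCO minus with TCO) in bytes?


Without TCO: 85 * 62 = 5270 bytes
With TCO: reuse 1 frame = 62 bytes
Savings = 5270 - 62 = 5208

5208


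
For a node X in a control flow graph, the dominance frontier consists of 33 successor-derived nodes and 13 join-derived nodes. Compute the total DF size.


DF(X) = direct successor contributions + join point contributions
= 33 + 13 = 46

46


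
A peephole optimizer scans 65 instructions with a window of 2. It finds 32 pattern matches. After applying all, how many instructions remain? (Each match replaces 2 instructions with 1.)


Each match removes 1 instructions.
Total removed = 32 * 1 = 32
Remaining = 65 - 32 = 33

33


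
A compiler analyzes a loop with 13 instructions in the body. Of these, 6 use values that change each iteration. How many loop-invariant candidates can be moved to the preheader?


Invariant candidates = total - loop-dependent
= 13 - 6 = 7

7


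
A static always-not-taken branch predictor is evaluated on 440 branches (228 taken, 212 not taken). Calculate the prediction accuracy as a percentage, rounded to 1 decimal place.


Predictor: always-not-taken
Correct predictions = 212
Accuracy = 212 / 440 * 100 = 48.2%

48.2


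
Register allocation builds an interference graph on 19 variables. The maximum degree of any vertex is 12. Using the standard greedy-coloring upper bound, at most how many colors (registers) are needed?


Greedy coloring never needs more than (max_degree + 1) colors: when coloring a vertex, at most max_degree neighbors are already colored.
Upper bound = 12 + 1 = 13

13


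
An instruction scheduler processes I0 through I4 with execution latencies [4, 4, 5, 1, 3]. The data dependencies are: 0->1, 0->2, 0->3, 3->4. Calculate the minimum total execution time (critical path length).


Compute longest path through dependency graph: dist(Ik) = max over predecessors of dist + latency(Ik).
dist(I0) = latency 4 = 4
dist(I1) = dist(I0) + 4 = 4 + 4 = 8
dist(I2) = dist(I0) + 5 = 4 + 5 = 9
dist(I3) = dist(I0) + 1 = 4 + 1 = 5
dist(I4) = dist(I3) + 3 = 5 + 3 = 8
Critical path = max dist = 9

9


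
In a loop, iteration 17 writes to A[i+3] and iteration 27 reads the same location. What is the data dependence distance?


Distance = read iteration - write iteration
= 27 - 17 = 10

10


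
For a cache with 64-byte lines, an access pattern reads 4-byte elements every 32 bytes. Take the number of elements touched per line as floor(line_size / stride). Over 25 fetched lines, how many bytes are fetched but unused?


Elements per line = floor(64 / 32) = 2
Bytes used per line = 2 * 4 = 8
Wasted per line = 64 - 8 = 56
Total wasted = 56 * 25 = 1400

1400


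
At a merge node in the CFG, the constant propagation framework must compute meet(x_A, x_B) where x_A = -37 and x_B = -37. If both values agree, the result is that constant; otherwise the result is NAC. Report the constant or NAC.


Meet operation: if both paths give the same constant, result is that constant; if they differ, result is NAC (not-a-constant).
Path A: -37, Path B: -37 -> equal
Result: constant -> -37

-37


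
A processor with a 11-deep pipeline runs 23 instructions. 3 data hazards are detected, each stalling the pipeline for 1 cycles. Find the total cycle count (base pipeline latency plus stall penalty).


Base cycles = 11 + 23 - 1 = 33
Total stalls = 3 * 1 = 3
Total = 33 + 3 = 36

36


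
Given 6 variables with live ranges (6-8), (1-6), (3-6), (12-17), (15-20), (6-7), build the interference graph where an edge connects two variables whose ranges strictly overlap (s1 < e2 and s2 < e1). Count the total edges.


Check all pairs for overlapping intervals.
Two intervals (s1,e1) and (s2,e2) overlap if s1 < e2 and s2 < e1.
v0 (6-8) vs v1..v5: overlaps v5 -> 1
v1 (1-6) vs v2..v5: overlaps v2 -> 1
v2 (3-6) vs v3..v5: overlaps none -> 0
v3 (12-17) vs v4..v5: overlaps v4 -> 1
v4 (15-20) vs v5: overlaps none -> 0
Total overlapping pairs = 1 + 1 + 0 + 1 + 0 = 3

3


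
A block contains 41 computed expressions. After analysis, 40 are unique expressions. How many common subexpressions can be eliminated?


CSE count = total expressions - unique expressions
= 41 - 40 = 1

1


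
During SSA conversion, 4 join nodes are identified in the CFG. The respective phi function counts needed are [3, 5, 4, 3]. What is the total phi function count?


Total phi functions = sum of phi functions at each join node
= 3 + 5 + 4 + 3 = 15

15


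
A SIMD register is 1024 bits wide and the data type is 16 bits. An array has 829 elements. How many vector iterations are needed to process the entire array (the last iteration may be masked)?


Width = 1024 / 16 = 64 elements per vector op
Iterations = ceil(829 / 64) = 13

13


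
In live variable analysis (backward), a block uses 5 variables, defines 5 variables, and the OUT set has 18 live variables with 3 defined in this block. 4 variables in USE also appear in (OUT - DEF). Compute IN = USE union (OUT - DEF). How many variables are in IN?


OUT - DEF: 18 - 3 = 15
|IN| = |USE| + |OUT - DEF| - |USE ∩ (OUT - DEF)| = 5 + 15 - 4 = 16

16


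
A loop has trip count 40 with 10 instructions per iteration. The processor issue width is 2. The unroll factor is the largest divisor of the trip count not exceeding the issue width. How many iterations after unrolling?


Largest divisor of 40 <= 2 is 2
New iterations = 40 / 2 = 20

20


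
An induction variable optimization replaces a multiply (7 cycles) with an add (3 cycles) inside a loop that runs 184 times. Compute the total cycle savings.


Per-iteration saving = 7 - 3 = 4
Total saved = 184 * 4 = 736

736


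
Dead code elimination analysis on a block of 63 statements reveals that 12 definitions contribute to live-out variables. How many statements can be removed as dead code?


Dead code = total statements - live definitions
= 63 - 12 = 51

51


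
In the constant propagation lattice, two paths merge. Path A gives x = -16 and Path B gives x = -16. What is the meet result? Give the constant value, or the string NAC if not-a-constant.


Meet operation: if both paths give the same constant, result is that constant; if they differ, result is NAC (not-a-constant).
Path A: -16, Path B: -16 -> equal
Result: constant -> -16

-16


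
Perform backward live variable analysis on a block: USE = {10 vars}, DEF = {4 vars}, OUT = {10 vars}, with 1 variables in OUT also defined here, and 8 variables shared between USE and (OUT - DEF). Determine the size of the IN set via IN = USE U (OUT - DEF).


OUT - DEF: 10 - 1 = 9
|IN| = |USE| + |OUT - DEF| - |USE ∩ (OUT - DEF)| = 10 + 9 - 8 = 11

11


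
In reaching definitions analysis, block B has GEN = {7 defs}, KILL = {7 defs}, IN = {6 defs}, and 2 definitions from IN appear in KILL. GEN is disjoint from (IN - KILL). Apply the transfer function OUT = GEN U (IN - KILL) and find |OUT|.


IN - KILL: 6 - 2 = 4 surviving definitions
OUT = GEN + surviving = 7 + 4 = 11

11


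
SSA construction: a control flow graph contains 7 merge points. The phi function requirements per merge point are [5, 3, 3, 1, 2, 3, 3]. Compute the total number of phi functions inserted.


Total phi functions = sum of phi functions at each join node
= 5 + 3 + 3 + 1 + 2 + 3 + 3 = 20

20


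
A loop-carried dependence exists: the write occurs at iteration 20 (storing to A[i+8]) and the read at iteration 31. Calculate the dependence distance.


Distance = read iteration - write iteration
= 31 - 20 = 11

11


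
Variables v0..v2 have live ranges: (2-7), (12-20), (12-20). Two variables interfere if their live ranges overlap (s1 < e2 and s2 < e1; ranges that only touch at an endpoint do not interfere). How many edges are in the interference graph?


Check all pairs for overlapping intervals.
Two intervals (s1,e1) and (s2,e2) overlap if s1 < e2 and s2 < e1.
v0 (2-7) vs v1..v2: overlaps none -> 0
v1 (12-20) vs v2: overlaps v2 -> 1
Total overlapping pairs = 0 + 1 = 1

1


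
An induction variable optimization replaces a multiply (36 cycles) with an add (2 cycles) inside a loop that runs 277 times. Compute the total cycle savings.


Per-iteration saving = 36 - 2 = 34
Total saved = 277 * 34 = 9418

9418


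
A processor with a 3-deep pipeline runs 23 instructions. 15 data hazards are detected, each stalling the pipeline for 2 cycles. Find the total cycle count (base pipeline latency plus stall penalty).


Base cycles = 3 + 23 - 1 = 25
Total stalls = 15 * 2 = 30
Total = 25 + 30 = 55

55


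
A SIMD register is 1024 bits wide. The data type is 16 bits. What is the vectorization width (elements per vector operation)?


Width = SIMD bits / data type bits
= 1024 / 16 = 64

64


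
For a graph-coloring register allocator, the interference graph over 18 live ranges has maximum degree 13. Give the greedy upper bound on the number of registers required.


Greedy coloring never needs more than (max_degree + 1) colors: when coloring a vertex, at most max_degree neighbors are already colored.
Upper bound = 13 + 1 = 14

14


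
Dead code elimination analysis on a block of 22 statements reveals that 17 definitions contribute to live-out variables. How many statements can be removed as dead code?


Dead code = total statements - live definitions
= 22 - 17 = 5

5


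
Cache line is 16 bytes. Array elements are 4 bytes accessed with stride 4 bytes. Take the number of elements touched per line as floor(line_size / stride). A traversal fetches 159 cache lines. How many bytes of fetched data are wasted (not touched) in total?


Elements per line = floor(16 / 4) = 4
Bytes used per line = 4 * 4 = 16
Wasted per line = 16 - 16 = 0
Total wasted = 0 * 159 = 0

0


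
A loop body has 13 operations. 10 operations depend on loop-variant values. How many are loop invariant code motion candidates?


Invariant candidates = total - loop-dependent
= 13 - 10 = 3

3


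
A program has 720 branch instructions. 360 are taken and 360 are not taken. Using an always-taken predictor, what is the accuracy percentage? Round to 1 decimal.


Predictor: always-taken
Correct predictions = 360
Accuracy = 360 / 720 * 100 = 50.0%

50.0


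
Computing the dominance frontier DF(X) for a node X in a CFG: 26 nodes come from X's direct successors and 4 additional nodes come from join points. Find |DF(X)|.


DF(X) = direct successor contributions + join point contributions
= 26 + 4 = 30

30


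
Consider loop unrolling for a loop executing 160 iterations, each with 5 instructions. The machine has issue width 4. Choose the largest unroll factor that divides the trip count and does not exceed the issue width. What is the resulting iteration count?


Largest divisor of 160 <= 4 is 4
New iterations = 160 / 4 = 40

40


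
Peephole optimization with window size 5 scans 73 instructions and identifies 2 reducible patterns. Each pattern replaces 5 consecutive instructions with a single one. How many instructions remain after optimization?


Each match removes 4 instructions.
Total removed = 2 * 4 = 8
Remaining = 73 - 8 = 65

65


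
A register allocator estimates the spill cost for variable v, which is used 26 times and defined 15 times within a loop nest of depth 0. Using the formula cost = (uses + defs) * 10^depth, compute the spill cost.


uses + defs = 26 + 15 = 41
10^0 = 1
Spill cost = 41 * 1 = 41

41


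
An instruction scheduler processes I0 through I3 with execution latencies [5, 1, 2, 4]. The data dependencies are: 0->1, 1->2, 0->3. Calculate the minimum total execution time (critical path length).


Compute longest path through dependency graph: dist(Ik) = max over predecessors of dist + latency(Ik).
dist(I0) = latency 5 = 5
dist(I1) = dist(I0) + 1 = 5 + 1 = 6
dist(I2) = dist(I1) + 2 = 6 + 2 = 8
dist(I3) = dist(I0) + 4 = 5 + 4 = 9
Critical path = max dist = 9

9


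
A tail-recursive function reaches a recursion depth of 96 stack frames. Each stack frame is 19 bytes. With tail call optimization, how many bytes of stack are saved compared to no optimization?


Without TCO: 96 * 19 = 1824 bytes
With TCO: reuse 1 frame = 19 bytes
Savings = 1824 - 19 = 1805

1805


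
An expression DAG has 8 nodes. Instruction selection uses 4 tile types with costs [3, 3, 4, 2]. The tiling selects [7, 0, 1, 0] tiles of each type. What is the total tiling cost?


Total cost = sum(count_i * cost_i)
= 7*3 + 0*3 + 1*4 + 0*2
= 25

25


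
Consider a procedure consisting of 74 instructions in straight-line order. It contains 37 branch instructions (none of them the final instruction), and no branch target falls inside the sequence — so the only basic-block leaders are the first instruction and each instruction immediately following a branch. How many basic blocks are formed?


With no in-sequence branch targets, the leaders are the first instruction plus the instruction after each branch.
Number of basic blocks = branches + 1
= 37 + 1 = 38

38


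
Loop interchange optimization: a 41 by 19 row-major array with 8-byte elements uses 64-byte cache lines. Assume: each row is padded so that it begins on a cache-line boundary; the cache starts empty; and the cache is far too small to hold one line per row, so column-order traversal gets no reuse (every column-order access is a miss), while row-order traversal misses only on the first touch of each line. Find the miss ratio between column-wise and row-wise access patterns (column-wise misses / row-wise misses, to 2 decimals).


Each row occupies 19 * 8 = 152 bytes and starts on a line boundary, so it spans ceil(152 / 64) = 3 cache lines.
Row-major traversal misses (one per line touched): 41 * ceil(19 * 8 / 64) = 123
Column-major traversal misses (no reuse, every access misses): 41 * 19 = 779
Ratio = 779 / 123 = 6.33

6.33


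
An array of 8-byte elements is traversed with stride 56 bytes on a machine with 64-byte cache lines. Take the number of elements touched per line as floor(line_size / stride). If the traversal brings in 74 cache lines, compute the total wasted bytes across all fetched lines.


Elements per line = floor(64 / 56) = 1
Bytes used per line = 1 * 8 = 8
Wasted per line = 64 - 8 = 56
Total wasted = 56 * 74 = 4144

4144


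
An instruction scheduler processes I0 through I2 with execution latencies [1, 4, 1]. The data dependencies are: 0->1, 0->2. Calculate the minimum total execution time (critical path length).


Compute longest path through dependency graph: dist(Ik) = max over predecessors of dist + latency(Ik).
dist(I0) = latency 1 = 1
dist(I1) = dist(I0) + 4 = 1 + 4 = 5
dist(I2) = dist(I0) + 1 = 1 + 1 = 2
Critical path = max dist = 5

5


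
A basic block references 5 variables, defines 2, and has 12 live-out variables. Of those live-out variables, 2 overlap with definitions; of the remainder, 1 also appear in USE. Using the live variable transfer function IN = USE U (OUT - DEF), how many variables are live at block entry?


OUT - DEF: 12 - 2 = 10
|IN| = |USE| + |OUT - DEF| - |USE ∩ (OUT - DEF)| = 5 + 10 - 1 = 14

14


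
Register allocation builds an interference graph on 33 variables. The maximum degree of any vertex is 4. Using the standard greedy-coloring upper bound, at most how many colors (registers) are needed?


Greedy coloring never needs more than (max_degree + 1) colors: when coloring a vertex, at most max_degree neighbors are already colored.
Upper bound = 4 + 1 = 5

5


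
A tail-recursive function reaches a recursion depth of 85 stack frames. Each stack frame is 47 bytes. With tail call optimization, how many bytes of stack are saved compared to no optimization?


Without TCO: 85 * 47 = 3995 bytes
With TCO: reuse 1 frame = 47 bytes
Savings = 3995 - 47 = 3948

3948


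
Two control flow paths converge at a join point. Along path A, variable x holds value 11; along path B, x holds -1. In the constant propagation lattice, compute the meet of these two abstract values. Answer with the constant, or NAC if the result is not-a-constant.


Meet operation: if both paths give the same constant, result is that constant; if they differ, result is NAC (not-a-constant).
Path A: 11, Path B: -1 -> differ
Result: not-a-constant -> NAC

NAC


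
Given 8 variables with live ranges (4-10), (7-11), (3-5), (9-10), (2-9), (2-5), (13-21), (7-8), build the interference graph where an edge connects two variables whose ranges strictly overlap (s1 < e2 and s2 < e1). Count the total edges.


Check all pairs for overlapping intervals.
Two intervals (s1,e1) and (s2,e2) overlap if s1 < e2 and s2 < e1.
v0 (4-10) vs v1..v7: overlaps v1, v2, v3, v4, v5, v7 -> 6
v1 (7-11) vs v2..v7: overlaps v3, v4, v7 -> 3
v2 (3-5) vs v3..v7: overlaps v4, v5 -> 2
v3 (9-10) vs v4..v7: overlaps none -> 0
v4 (2-9) vs v5..v7: overlaps v5, v7 -> 2
v5 (2-5) vs v6..v7: overlaps none -> 0
v6 (13-21) vs v7: overlaps none -> 0
Total overlapping pairs = 6 + 3 + 2 + 0 + 2 + 0 + 0 = 13

13


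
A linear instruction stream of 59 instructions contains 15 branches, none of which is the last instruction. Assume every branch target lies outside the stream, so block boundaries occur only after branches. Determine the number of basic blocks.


With no in-sequence branch targets, the leaders are the first instruction plus the instruction after each branch.
Number of basic blocks = branches + 1
= 15 + 1 = 16

16


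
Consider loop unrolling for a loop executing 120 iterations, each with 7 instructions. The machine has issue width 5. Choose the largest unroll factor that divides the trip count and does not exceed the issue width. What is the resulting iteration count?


Largest divisor of 120 <= 5 is 5
New iterations = 120 / 5 = 24

24


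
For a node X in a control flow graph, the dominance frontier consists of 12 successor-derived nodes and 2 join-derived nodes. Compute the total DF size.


DF(X) = direct successor contributions + join point contributions
= 12 + 2 = 14

14


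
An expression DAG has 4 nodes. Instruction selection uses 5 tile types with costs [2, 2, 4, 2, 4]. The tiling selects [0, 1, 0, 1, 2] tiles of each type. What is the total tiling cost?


Total cost = sum(count_i * cost_i)
= 0*2 + 1*2 + 0*4 + 1*2 + 2*4
= 12

12


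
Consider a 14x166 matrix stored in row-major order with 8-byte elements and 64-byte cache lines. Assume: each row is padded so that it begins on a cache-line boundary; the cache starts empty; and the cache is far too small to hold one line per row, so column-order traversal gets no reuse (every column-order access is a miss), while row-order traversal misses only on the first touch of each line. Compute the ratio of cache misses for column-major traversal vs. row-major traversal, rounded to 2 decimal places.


Each row occupies 166 * 8 = 1328 bytes and starts on a line boundary, so it spans ceil(1328 / 64) = 21 cache lines.
Row-major traversal misses (one per line touched): 14 * ceil(166 * 8 / 64) = 294
Column-major traversal misses (no reuse, every access misses): 14 * 166 = 2324
Ratio = 2324 / 294 = 7.9

7.9


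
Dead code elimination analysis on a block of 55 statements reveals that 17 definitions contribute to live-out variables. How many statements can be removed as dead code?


Dead code = total statements - live definitions
= 55 - 17 = 38

38


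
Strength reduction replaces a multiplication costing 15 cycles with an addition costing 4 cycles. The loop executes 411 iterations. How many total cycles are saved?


Per-iteration saving = 15 - 4 = 11
Total saved = 411 * 11 = 4521

4521


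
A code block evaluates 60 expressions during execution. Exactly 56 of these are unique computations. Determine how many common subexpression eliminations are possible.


CSE count = total expressions - unique expressions
= 60 - 56 = 4

4


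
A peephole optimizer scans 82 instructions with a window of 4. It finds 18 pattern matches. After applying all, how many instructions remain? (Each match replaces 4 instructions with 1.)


Each match removes 3 instructions.
Total removed = 18 * 3 = 54
Remaining = 82 - 54 = 28

28


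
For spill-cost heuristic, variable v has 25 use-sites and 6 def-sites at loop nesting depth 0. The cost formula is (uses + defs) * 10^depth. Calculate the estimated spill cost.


uses + defs = 25 + 6 = 31
10^0 = 1
Spill cost = 31 * 1 = 31

31


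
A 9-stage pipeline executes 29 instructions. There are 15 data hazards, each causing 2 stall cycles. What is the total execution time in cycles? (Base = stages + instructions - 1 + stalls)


Base cycles = 9 + 29 - 1 = 37
Total stalls = 15 * 2 = 30
Total = 37 + 30 = 67

67


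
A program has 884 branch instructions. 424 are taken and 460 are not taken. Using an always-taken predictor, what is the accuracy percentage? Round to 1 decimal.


Predictor: always-taken
Correct predictions = 424
Accuracy = 424 / 884 * 100 = 48.0%

48.0
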